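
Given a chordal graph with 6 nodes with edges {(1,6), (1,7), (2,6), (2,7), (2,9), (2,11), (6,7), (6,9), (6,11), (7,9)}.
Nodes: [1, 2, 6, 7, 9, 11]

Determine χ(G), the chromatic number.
χ(G) = 4

Clique number ω(G) = 4 (lower bound: χ ≥ ω).
The clique on [2, 6, 7, 9] has size 4, forcing χ ≥ 4, and the coloring below uses 4 colors, so χ(G) = 4.
A valid 4-coloring: color 1: [6]; color 2: [7, 11]; color 3: [1, 2]; color 4: [9].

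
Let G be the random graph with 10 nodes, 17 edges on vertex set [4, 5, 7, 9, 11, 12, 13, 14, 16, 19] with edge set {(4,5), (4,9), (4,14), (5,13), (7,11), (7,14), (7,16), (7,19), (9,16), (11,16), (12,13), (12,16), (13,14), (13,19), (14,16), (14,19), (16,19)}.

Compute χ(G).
Clique number ω(G) = 4 (lower bound: χ ≥ ω).
The clique on [7, 14, 16, 19] has size 4, forcing χ ≥ 4, and the coloring below uses 4 colors, so χ(G) = 4.
A valid 4-coloring: color 1: [4, 13, 16]; color 2: [5, 9, 11, 12, 14]; color 3: [19]; color 4: [7].

χ(G) = 4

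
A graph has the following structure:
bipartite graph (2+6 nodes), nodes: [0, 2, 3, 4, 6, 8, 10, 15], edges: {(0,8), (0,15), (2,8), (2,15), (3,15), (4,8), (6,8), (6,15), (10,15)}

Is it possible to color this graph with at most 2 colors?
A valid 2-coloring: color 1: [8, 15]; color 2: [0, 2, 3, 4, 6, 10].
(χ(G) = 2 ≤ 2.)

Yes, G is 2-colorable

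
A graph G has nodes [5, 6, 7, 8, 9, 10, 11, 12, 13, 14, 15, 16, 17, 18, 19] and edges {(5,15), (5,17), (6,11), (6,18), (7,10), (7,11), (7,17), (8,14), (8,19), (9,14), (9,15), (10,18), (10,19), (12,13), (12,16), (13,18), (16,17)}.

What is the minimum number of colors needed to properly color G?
χ(G) = 3

Clique number ω(G) = 2 (lower bound: χ ≥ ω).
Odd cycle [10, 18, 13, 12, 16, 17, 7] needs 3 colors (χ ≥ 3).
The coloring below uses 3 colors, so χ(G) = 3.
A valid 3-coloring: color 1: [10, 11, 13, 14, 15, 17]; color 2: [5, 7, 8, 9, 12, 18]; color 3: [6, 16, 19].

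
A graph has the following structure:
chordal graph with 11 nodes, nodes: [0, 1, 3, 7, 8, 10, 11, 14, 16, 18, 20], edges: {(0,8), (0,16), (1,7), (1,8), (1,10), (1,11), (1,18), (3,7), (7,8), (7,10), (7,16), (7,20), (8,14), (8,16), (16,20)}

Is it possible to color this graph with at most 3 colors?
Yes, G is 3-colorable

A valid 3-coloring: color 1: [0, 7, 11, 14, 18]; color 2: [3, 8, 10, 20]; color 3: [1, 16].
(χ(G) = 3 ≤ 3.)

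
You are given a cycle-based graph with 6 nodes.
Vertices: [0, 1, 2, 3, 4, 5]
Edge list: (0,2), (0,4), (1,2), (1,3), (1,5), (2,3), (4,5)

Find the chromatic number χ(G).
χ(G) = 3

Clique number ω(G) = 3 (lower bound: χ ≥ ω).
The clique on [1, 2, 3] has size 3, forcing χ ≥ 3, and the coloring below uses 3 colors, so χ(G) = 3.
A valid 3-coloring: color 1: [1, 4]; color 2: [2, 5]; color 3: [0, 3].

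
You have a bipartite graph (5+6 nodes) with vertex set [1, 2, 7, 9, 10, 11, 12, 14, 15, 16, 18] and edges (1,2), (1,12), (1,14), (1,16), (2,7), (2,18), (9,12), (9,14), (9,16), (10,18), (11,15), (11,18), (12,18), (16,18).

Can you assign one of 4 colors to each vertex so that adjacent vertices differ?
Yes, G is 4-colorable

A valid 4-coloring: color 1: [1, 7, 9, 15, 18]; color 2: [2, 10, 11, 12, 14, 16].
(χ(G) = 2 ≤ 4.)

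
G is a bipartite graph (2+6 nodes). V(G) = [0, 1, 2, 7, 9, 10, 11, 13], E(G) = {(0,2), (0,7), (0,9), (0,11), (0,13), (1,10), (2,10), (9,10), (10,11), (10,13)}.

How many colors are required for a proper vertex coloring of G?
Clique number ω(G) = 2 (lower bound: χ ≥ ω).
The graph is bipartite (no odd cycle), so 2 colors suffice: χ(G) = 2.
A valid 2-coloring: color 1: [0, 10]; color 2: [1, 2, 7, 9, 11, 13].

χ(G) = 2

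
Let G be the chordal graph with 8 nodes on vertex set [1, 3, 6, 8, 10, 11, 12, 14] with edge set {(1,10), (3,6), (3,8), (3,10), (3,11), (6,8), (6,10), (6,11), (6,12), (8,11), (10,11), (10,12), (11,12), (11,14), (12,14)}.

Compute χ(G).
Clique number ω(G) = 4 (lower bound: χ ≥ ω).
The clique on [3, 6, 8, 11] has size 4, forcing χ ≥ 4, and the coloring below uses 4 colors, so χ(G) = 4.
A valid 4-coloring: color 1: [1, 11]; color 2: [6, 14]; color 3: [8, 10]; color 4: [3, 12].

χ(G) = 4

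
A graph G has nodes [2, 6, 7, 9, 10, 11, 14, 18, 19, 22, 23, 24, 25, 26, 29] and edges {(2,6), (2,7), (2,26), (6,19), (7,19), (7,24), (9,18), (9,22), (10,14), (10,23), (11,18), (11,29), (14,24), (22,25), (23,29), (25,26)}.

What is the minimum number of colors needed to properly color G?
χ(G) = 3

Clique number ω(G) = 2 (lower bound: χ ≥ ω).
Odd cycle [24, 7, 2, 26, 25, 22, 9, 18, 11, 29, 23, 10, 14] needs 3 colors (χ ≥ 3).
The coloring below uses 3 colors, so χ(G) = 3.
A valid 3-coloring: color 1: [6, 7, 14, 18, 22, 26, 29]; color 2: [2, 9, 10, 11, 19, 24, 25]; color 3: [23].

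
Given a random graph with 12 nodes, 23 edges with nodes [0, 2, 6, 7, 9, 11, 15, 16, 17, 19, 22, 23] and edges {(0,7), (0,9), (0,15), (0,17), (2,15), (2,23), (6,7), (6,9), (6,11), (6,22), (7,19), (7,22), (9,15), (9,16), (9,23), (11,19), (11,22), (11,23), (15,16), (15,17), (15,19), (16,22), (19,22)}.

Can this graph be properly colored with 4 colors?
A valid 4-coloring: color 1: [15, 22, 23]; color 2: [2, 7, 9, 11, 17]; color 3: [0, 6, 16, 19].
(χ(G) = 3 ≤ 4.)

Yes, G is 4-colorable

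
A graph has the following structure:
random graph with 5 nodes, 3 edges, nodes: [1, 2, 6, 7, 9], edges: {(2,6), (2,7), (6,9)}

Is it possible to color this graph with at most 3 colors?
Yes, G is 3-colorable

A valid 3-coloring: color 1: [1, 2, 9]; color 2: [6, 7].
(χ(G) = 2 ≤ 3.)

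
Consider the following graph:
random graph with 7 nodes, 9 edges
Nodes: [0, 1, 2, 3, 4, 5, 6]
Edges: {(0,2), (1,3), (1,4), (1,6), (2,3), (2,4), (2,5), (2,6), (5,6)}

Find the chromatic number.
Clique number ω(G) = 3 (lower bound: χ ≥ ω).
The clique on [2, 5, 6] has size 3, forcing χ ≥ 3, and the coloring below uses 3 colors, so χ(G) = 3.
A valid 3-coloring: color 1: [1, 2]; color 2: [0, 3, 4, 6]; color 3: [5].

χ(G) = 3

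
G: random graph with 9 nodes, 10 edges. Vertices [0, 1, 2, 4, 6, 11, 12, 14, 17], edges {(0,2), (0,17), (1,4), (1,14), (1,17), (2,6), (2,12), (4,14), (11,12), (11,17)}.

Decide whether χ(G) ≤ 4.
Yes, G is 4-colorable

A valid 4-coloring: color 1: [2, 4, 17]; color 2: [0, 1, 6, 12]; color 3: [11, 14].
(χ(G) = 3 ≤ 4.)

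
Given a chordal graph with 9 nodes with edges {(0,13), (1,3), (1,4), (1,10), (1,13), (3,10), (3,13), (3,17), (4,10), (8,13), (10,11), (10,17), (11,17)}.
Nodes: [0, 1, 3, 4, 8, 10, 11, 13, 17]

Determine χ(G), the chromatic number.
χ(G) = 3

Clique number ω(G) = 3 (lower bound: χ ≥ ω).
The clique on [1, 3, 10] has size 3, forcing χ ≥ 3, and the coloring below uses 3 colors, so χ(G) = 3.
A valid 3-coloring: color 1: [10, 13]; color 2: [0, 1, 8, 17]; color 3: [3, 4, 11].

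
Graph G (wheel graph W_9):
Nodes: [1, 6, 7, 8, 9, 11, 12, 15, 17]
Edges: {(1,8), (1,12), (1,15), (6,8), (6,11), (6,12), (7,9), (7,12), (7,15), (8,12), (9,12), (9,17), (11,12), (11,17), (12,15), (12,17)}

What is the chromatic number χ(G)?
Clique number ω(G) = 3 (lower bound: χ ≥ ω).
The clique on [1, 8, 12] has size 3, forcing χ ≥ 3, and the coloring below uses 3 colors, so χ(G) = 3.
A valid 3-coloring: color 1: [12]; color 2: [8, 9, 11, 15]; color 3: [1, 6, 7, 17].

χ(G) = 3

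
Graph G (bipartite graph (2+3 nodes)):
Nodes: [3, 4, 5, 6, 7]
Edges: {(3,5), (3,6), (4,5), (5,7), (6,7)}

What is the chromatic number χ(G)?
χ(G) = 2

Clique number ω(G) = 2 (lower bound: χ ≥ ω).
The graph is bipartite (no odd cycle), so 2 colors suffice: χ(G) = 2.
A valid 2-coloring: color 1: [5, 6]; color 2: [3, 4, 7].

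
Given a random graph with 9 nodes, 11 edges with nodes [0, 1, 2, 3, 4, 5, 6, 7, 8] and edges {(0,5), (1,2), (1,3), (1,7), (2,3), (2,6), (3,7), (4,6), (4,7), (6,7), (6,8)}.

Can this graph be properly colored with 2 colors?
The clique on vertices [1, 2, 3] has size 3 > 2, so it alone needs 3 colors.

No, G is not 2-colorable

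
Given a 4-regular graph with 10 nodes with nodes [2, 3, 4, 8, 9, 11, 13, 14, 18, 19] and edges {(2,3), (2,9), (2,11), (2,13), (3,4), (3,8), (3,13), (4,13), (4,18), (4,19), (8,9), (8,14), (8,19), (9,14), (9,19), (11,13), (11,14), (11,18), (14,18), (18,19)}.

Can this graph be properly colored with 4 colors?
A valid 4-coloring: color 1: [2, 14, 19]; color 2: [4, 8, 11]; color 3: [9, 13, 18]; color 4: [3].
(χ(G) = 4 ≤ 4.)

Yes, G is 4-colorable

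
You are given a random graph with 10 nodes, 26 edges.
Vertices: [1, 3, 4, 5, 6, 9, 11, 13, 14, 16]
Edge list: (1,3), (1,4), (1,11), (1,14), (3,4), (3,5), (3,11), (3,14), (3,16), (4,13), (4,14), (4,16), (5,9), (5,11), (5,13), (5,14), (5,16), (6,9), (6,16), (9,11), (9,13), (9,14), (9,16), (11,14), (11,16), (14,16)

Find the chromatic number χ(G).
χ(G) = 5

Clique number ω(G) = 5 (lower bound: χ ≥ ω).
The clique on [5, 9, 11, 14, 16] has size 5, forcing χ ≥ 5, and the coloring below uses 5 colors, so χ(G) = 5.
A valid 5-coloring: color 1: [6, 13, 14]; color 2: [1, 16]; color 3: [4, 5]; color 4: [11]; color 5: [3, 9].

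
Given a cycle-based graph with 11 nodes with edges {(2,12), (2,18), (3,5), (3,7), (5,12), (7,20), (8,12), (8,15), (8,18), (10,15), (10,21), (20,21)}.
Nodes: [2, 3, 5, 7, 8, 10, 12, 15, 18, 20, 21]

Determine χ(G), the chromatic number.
χ(G) = 3

Clique number ω(G) = 2 (lower bound: χ ≥ ω).
Odd cycle [5, 3, 7, 20, 21, 10, 15, 8, 12] needs 3 colors (χ ≥ 3).
The coloring below uses 3 colors, so χ(G) = 3.
A valid 3-coloring: color 1: [3, 10, 12, 18, 20]; color 2: [2, 5, 7, 8, 21]; color 3: [15].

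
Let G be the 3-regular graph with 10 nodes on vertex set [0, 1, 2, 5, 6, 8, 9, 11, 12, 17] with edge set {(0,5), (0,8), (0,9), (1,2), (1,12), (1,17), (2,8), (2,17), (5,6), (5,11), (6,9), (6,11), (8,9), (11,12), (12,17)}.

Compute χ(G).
χ(G) = 3

Clique number ω(G) = 3 (lower bound: χ ≥ ω).
The clique on [0, 8, 9] has size 3, forcing χ ≥ 3, and the coloring below uses 3 colors, so χ(G) = 3.
A valid 3-coloring: color 1: [9, 11, 17]; color 2: [1, 5, 8]; color 3: [0, 2, 6, 12].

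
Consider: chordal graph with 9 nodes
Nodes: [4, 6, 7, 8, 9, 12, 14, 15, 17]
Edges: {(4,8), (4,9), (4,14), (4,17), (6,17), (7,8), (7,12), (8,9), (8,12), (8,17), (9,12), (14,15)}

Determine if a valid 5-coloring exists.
A valid 5-coloring: color 1: [6, 8, 14]; color 2: [4, 12, 15]; color 3: [7, 9, 17].
(χ(G) = 3 ≤ 5.)

Yes, G is 5-colorable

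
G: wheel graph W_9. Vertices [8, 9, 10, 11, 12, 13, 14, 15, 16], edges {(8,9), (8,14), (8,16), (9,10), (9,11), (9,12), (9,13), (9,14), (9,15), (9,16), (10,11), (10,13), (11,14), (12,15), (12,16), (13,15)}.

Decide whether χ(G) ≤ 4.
A valid 4-coloring: color 1: [9]; color 2: [10, 14, 15, 16]; color 3: [8, 11, 12, 13].
(χ(G) = 3 ≤ 4.)

Yes, G is 4-colorable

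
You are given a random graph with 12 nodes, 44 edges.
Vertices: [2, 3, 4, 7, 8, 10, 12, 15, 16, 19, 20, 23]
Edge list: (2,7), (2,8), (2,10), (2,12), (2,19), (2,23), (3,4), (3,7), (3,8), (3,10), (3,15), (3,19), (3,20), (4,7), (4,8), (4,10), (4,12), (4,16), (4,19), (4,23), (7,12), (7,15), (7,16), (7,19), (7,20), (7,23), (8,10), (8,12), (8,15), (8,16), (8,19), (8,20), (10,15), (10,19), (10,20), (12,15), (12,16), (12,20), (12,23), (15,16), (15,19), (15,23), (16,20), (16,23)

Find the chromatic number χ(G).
Clique number ω(G) = 5 (lower bound: χ ≥ ω).
The clique on [3, 4, 8, 10, 19] has size 5, forcing χ ≥ 5, and the coloring below uses 5 colors, so χ(G) = 5.
A valid 5-coloring: color 1: [7, 8]; color 2: [2, 4, 15, 20]; color 3: [3, 12]; color 4: [10, 16]; color 5: [19, 23].

χ(G) = 5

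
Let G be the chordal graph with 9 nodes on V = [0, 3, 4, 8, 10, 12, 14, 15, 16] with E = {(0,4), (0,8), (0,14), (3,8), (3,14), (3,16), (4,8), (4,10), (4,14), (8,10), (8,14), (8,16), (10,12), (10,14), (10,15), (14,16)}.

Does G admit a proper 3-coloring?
The clique on vertices [3, 8, 14, 16] has size 4 > 3, so it alone needs 4 colors.

No, G is not 3-colorable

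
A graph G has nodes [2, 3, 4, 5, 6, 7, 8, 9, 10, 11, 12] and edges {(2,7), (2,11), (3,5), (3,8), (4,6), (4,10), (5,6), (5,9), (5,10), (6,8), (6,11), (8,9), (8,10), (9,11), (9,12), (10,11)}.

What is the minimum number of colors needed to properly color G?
Clique number ω(G) = 2 (lower bound: χ ≥ ω).
The graph is bipartite (no odd cycle), so 2 colors suffice: χ(G) = 2.
A valid 2-coloring: color 1: [4, 5, 7, 8, 11, 12]; color 2: [2, 3, 6, 9, 10].

χ(G) = 2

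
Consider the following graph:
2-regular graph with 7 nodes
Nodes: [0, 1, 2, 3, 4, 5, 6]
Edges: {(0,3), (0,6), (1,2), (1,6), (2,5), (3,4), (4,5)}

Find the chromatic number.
χ(G) = 3

Clique number ω(G) = 2 (lower bound: χ ≥ ω).
Odd cycle [1, 6, 0, 3, 4, 5, 2] needs 3 colors (χ ≥ 3).
The coloring below uses 3 colors, so χ(G) = 3.
A valid 3-coloring: color 1: [1, 3, 5]; color 2: [2, 4, 6]; color 3: [0].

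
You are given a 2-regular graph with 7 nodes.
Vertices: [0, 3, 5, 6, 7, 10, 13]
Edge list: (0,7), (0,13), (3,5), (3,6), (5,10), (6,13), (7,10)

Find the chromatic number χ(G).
χ(G) = 3

Clique number ω(G) = 2 (lower bound: χ ≥ ω).
Odd cycle [10, 5, 3, 6, 13, 0, 7] needs 3 colors (χ ≥ 3).
The coloring below uses 3 colors, so χ(G) = 3.
A valid 3-coloring: color 1: [0, 3, 10]; color 2: [5, 7, 13]; color 3: [6].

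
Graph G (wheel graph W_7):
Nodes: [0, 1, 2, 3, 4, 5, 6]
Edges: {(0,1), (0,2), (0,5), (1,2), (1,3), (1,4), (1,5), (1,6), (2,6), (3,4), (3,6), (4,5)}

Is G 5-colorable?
Yes, G is 5-colorable

A valid 5-coloring: color 1: [1]; color 2: [0, 4, 6]; color 3: [2, 3, 5].
(χ(G) = 3 ≤ 5.)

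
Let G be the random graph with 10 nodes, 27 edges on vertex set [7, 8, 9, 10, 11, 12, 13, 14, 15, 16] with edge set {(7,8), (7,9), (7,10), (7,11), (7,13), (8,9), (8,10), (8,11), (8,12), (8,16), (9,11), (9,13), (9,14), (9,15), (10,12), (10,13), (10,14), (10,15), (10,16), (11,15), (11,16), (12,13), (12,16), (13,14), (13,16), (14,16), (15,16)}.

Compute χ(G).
Clique number ω(G) = 4 (lower bound: χ ≥ ω).
The clique on [7, 8, 9, 11] has size 4, forcing χ ≥ 4, and the coloring below uses 4 colors, so χ(G) = 4.
A valid 4-coloring: color 1: [10, 11]; color 2: [9, 16]; color 3: [8, 13, 15]; color 4: [7, 12, 14].

χ(G) = 4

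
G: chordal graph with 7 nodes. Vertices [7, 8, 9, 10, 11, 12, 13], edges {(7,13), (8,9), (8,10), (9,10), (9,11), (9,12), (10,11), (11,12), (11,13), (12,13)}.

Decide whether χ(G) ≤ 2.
The clique on vertices [8, 9, 10] has size 3 > 2, so it alone needs 3 colors.

No, G is not 2-colorable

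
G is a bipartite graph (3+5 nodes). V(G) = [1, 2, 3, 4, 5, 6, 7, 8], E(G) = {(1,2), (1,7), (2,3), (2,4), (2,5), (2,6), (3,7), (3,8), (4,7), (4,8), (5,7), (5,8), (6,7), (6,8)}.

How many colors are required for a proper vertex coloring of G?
Clique number ω(G) = 2 (lower bound: χ ≥ ω).
The graph is bipartite (no odd cycle), so 2 colors suffice: χ(G) = 2.
A valid 2-coloring: color 1: [2, 7, 8]; color 2: [1, 3, 4, 5, 6].

χ(G) = 2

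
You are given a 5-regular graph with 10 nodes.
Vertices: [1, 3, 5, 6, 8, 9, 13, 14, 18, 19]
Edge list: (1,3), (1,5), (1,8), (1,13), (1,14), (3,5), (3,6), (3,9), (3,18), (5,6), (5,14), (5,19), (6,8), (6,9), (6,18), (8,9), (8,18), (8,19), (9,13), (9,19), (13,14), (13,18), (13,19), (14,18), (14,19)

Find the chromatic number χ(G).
Clique number ω(G) = 3 (lower bound: χ ≥ ω).
Suppose a proper 3-coloring c exists. The clique [1, 3, 5] takes 3 distinct colors; by symmetry let c(1) = 1, c(3) = 2, c(5) = 3.
- Vertex 6: neighbors [3, 5] already have colors [2, 3] ⇒ c(6) = 1.
- Vertex 9: neighbors [6, 3] already have colors [1, 2] ⇒ c(9) = 3.
- Vertex 13: neighbors [1, 9] already have colors [1, 3] ⇒ c(13) = 2.
- Vertex 14: neighbors [1, 13, 5] already have colors [1, 2, 3] — all 3 colors blocked. Contradiction.
The forced assignments end in a contradiction, so G has no proper 3-coloring (χ ≥ 4).
The coloring below uses 4 colors, so χ(G) = 4.
A valid 4-coloring: color 1: [1, 6, 19]; color 2: [5, 8, 13]; color 3: [3, 14]; color 4: [9, 18].

χ(G) = 4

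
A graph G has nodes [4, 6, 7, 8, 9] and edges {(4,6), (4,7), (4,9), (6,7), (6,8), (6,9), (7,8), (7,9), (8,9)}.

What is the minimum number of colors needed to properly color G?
Clique number ω(G) = 4 (lower bound: χ ≥ ω).
The clique on [6, 7, 8, 9] has size 4, forcing χ ≥ 4, and the coloring below uses 4 colors, so χ(G) = 4.
A valid 4-coloring: color 1: [9]; color 2: [6]; color 3: [7]; color 4: [4, 8].

χ(G) = 4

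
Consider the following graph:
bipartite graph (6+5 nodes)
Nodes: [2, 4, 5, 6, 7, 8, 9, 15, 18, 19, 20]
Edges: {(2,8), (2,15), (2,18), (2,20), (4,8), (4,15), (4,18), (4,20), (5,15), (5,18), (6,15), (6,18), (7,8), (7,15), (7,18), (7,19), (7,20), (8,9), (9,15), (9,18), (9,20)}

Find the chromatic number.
Clique number ω(G) = 2 (lower bound: χ ≥ ω).
The graph is bipartite (no odd cycle), so 2 colors suffice: χ(G) = 2.
A valid 2-coloring: color 1: [8, 15, 18, 19, 20]; color 2: [2, 4, 5, 6, 7, 9].

χ(G) = 2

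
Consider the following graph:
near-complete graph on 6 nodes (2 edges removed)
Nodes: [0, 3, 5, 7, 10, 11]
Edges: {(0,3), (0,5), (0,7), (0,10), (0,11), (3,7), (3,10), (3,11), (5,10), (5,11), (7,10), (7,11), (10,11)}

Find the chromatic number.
χ(G) = 5

Clique number ω(G) = 5 (lower bound: χ ≥ ω).
The clique on [0, 3, 7, 10, 11] has size 5, forcing χ ≥ 5, and the coloring below uses 5 colors, so χ(G) = 5.
A valid 5-coloring: color 1: [0]; color 2: [11]; color 3: [10]; color 4: [5, 7]; color 5: [3].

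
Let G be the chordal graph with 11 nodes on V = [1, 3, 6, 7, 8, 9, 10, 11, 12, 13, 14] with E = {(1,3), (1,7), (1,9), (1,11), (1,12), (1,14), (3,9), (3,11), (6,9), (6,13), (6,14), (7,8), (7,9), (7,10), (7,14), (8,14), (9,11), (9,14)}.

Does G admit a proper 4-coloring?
Yes, G is 4-colorable

A valid 4-coloring: color 1: [1, 6, 8, 10]; color 2: [9, 12, 13]; color 3: [3, 7]; color 4: [11, 14].
(χ(G) = 4 ≤ 4.)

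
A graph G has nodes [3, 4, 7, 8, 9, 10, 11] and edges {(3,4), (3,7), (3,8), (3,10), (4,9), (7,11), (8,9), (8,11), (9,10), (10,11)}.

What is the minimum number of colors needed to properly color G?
Clique number ω(G) = 2 (lower bound: χ ≥ ω).
The graph is bipartite (no odd cycle), so 2 colors suffice: χ(G) = 2.
A valid 2-coloring: color 1: [3, 9, 11]; color 2: [4, 7, 8, 10].

χ(G) = 2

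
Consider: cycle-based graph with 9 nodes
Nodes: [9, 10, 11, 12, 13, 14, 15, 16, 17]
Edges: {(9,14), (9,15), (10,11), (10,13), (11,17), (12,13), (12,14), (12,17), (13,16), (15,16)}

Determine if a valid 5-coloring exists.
Yes, G is 5-colorable

A valid 5-coloring: color 1: [11, 13, 14, 15]; color 2: [9, 10, 12, 16]; color 3: [17].
(χ(G) = 3 ≤ 5.)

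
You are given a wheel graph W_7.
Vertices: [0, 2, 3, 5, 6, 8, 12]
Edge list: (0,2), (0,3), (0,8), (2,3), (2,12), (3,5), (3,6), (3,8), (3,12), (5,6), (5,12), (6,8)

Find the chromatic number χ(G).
χ(G) = 3

Clique number ω(G) = 3 (lower bound: χ ≥ ω).
The clique on [0, 3, 8] has size 3, forcing χ ≥ 3, and the coloring below uses 3 colors, so χ(G) = 3.
A valid 3-coloring: color 1: [3]; color 2: [2, 5, 8]; color 3: [0, 6, 12].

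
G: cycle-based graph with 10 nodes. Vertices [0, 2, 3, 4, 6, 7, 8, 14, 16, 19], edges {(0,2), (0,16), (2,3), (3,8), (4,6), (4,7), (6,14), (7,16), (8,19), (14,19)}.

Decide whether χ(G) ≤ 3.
A valid 3-coloring: color 1: [2, 4, 8, 14, 16]; color 2: [0, 3, 6, 7, 19].
(χ(G) = 2 ≤ 3.)

Yes, G is 3-colorable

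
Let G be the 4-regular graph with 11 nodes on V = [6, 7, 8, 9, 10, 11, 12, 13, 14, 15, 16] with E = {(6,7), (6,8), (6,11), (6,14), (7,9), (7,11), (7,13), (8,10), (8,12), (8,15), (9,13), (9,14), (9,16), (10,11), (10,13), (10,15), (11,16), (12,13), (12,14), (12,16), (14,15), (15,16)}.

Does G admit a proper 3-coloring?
Yes, G is 3-colorable

A valid 3-coloring: color 1: [6, 9, 12, 15]; color 2: [7, 10, 14, 16]; color 3: [8, 11, 13].
(χ(G) = 3 ≤ 3.)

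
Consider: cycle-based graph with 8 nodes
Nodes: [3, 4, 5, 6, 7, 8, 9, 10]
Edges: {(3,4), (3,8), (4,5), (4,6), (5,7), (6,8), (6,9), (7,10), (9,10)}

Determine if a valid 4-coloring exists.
A valid 4-coloring: color 1: [4, 7, 8, 9]; color 2: [3, 5, 6, 10].
(χ(G) = 2 ≤ 4.)

Yes, G is 4-colorable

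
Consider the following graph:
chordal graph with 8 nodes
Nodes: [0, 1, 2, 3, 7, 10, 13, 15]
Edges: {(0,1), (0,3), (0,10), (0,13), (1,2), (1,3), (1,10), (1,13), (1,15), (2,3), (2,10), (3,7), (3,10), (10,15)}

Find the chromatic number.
Clique number ω(G) = 4 (lower bound: χ ≥ ω).
The clique on [0, 1, 3, 10] has size 4, forcing χ ≥ 4, and the coloring below uses 4 colors, so χ(G) = 4.
A valid 4-coloring: color 1: [1, 7]; color 2: [10, 13]; color 3: [3, 15]; color 4: [0, 2].

χ(G) = 4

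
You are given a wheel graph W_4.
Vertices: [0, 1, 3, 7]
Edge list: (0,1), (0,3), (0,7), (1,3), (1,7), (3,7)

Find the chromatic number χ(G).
Clique number ω(G) = 4 (lower bound: χ ≥ ω).
The clique on [0, 1, 3, 7] has size 4, forcing χ ≥ 4, and the coloring below uses 4 colors, so χ(G) = 4.
A valid 4-coloring: color 1: [3]; color 2: [7]; color 3: [1]; color 4: [0].

χ(G) = 4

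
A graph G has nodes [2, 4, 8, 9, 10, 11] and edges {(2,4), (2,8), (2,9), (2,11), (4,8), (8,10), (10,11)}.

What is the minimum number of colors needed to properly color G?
χ(G) = 3

Clique number ω(G) = 3 (lower bound: χ ≥ ω).
The clique on [2, 4, 8] has size 3, forcing χ ≥ 3, and the coloring below uses 3 colors, so χ(G) = 3.
A valid 3-coloring: color 1: [2, 10]; color 2: [8, 9, 11]; color 3: [4].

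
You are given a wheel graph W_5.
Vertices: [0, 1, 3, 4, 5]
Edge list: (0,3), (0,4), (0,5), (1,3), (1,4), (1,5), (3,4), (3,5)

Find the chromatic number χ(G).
Clique number ω(G) = 3 (lower bound: χ ≥ ω).
The clique on [0, 3, 4] has size 3, forcing χ ≥ 3, and the coloring below uses 3 colors, so χ(G) = 3.
A valid 3-coloring: color 1: [3]; color 2: [0, 1]; color 3: [4, 5].

χ(G) = 3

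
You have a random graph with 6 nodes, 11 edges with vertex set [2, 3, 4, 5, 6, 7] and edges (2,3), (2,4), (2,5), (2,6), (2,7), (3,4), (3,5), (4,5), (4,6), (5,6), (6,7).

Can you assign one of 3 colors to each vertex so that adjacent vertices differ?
No, G is not 3-colorable

The clique on vertices [2, 3, 4, 5] has size 4 > 3, so it alone needs 4 colors.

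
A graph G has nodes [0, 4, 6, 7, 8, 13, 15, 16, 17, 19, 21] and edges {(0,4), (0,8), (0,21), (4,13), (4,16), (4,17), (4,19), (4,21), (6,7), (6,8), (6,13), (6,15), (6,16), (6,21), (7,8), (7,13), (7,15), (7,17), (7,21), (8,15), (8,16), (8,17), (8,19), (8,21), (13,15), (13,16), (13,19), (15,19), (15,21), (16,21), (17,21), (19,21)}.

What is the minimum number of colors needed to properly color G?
Clique number ω(G) = 5 (lower bound: χ ≥ ω).
The clique on [6, 7, 8, 15, 21] has size 5, forcing χ ≥ 5, and the coloring below uses 5 colors, so χ(G) = 5.
A valid 5-coloring: color 1: [13, 21]; color 2: [4, 8]; color 3: [0, 6, 17, 19]; color 4: [7, 16]; color 5: [15].

χ(G) = 5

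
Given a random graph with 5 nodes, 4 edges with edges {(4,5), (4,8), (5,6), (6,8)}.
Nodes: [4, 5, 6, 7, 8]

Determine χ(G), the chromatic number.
Clique number ω(G) = 2 (lower bound: χ ≥ ω).
The graph is bipartite (no odd cycle), so 2 colors suffice: χ(G) = 2.
A valid 2-coloring: color 1: [5, 7, 8]; color 2: [4, 6].

χ(G) = 2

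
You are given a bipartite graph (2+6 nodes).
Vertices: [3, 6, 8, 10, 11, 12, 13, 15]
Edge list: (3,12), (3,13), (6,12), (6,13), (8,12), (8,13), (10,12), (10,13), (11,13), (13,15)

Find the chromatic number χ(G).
Clique number ω(G) = 2 (lower bound: χ ≥ ω).
The graph is bipartite (no odd cycle), so 2 colors suffice: χ(G) = 2.
A valid 2-coloring: color 1: [12, 13]; color 2: [3, 6, 8, 10, 11, 15].

χ(G) = 2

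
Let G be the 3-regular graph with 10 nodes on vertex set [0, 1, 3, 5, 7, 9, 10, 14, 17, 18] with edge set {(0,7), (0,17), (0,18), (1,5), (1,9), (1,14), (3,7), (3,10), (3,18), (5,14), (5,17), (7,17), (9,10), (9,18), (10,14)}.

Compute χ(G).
Clique number ω(G) = 3 (lower bound: χ ≥ ω).
The clique on [0, 7, 17] has size 3, forcing χ ≥ 3, and the coloring below uses 3 colors, so χ(G) = 3.
A valid 3-coloring: color 1: [0, 3, 5, 9]; color 2: [1, 10, 17, 18]; color 3: [7, 14].

χ(G) = 3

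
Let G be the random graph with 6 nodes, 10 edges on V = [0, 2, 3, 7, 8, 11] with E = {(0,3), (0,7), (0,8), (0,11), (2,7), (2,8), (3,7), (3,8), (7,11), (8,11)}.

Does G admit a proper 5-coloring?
Yes, G is 5-colorable

A valid 5-coloring: color 1: [0, 2]; color 2: [7, 8]; color 3: [3, 11].
(χ(G) = 3 ≤ 5.)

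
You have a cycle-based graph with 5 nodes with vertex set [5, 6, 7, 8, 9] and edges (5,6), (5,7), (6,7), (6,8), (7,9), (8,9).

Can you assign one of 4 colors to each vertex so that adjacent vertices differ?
Yes, G is 4-colorable

A valid 4-coloring: color 1: [6, 9]; color 2: [7, 8]; color 3: [5].
(χ(G) = 3 ≤ 4.)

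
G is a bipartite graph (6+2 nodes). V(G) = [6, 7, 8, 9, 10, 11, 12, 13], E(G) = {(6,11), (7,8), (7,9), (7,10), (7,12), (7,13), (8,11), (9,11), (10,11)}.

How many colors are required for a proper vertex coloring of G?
χ(G) = 2

Clique number ω(G) = 2 (lower bound: χ ≥ ω).
The graph is bipartite (no odd cycle), so 2 colors suffice: χ(G) = 2.
A valid 2-coloring: color 1: [7, 11]; color 2: [6, 8, 9, 10, 12, 13].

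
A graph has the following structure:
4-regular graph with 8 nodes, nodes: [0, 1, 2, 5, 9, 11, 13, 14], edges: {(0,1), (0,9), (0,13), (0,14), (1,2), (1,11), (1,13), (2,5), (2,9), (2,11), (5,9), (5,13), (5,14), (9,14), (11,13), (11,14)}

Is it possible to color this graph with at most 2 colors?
The clique on vertices [0, 9, 14] has size 3 > 2, so it alone needs 3 colors.

No, G is not 2-colorable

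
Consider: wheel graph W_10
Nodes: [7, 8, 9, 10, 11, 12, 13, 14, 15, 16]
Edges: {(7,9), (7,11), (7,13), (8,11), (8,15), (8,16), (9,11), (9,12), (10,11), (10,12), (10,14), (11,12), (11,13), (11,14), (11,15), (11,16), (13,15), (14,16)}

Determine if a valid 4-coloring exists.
Yes, G is 4-colorable

A valid 4-coloring: color 1: [11]; color 2: [7, 12, 15, 16]; color 3: [8, 9, 13, 14]; color 4: [10].
(χ(G) = 4 ≤ 4.)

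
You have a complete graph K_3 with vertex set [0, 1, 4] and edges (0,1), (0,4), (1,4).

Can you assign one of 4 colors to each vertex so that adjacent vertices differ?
A valid 4-coloring: color 1: [1]; color 2: [0]; color 3: [4].
(χ(G) = 3 ≤ 4.)

Yes, G is 4-colorable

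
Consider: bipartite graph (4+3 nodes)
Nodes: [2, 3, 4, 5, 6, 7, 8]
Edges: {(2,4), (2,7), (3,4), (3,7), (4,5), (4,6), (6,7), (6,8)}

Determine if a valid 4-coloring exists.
A valid 4-coloring: color 1: [4, 7, 8]; color 2: [2, 3, 5, 6].
(χ(G) = 2 ≤ 4.)

Yes, G is 4-colorable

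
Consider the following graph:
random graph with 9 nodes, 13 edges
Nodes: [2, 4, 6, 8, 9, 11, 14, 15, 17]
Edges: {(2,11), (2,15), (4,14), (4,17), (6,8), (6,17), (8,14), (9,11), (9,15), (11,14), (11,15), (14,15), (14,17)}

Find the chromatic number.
χ(G) = 3

Clique number ω(G) = 3 (lower bound: χ ≥ ω).
The clique on [9, 11, 15] has size 3, forcing χ ≥ 3, and the coloring below uses 3 colors, so χ(G) = 3.
A valid 3-coloring: color 1: [2, 6, 9, 14]; color 2: [8, 11, 17]; color 3: [4, 15].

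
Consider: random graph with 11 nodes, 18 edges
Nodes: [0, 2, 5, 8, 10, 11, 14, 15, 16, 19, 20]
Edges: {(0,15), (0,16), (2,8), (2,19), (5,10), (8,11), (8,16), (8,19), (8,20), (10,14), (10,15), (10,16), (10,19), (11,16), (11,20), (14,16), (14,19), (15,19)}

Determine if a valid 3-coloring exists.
Yes, G is 3-colorable

A valid 3-coloring: color 1: [5, 16, 19, 20]; color 2: [0, 8, 10]; color 3: [2, 11, 14, 15].
(χ(G) = 3 ≤ 3.)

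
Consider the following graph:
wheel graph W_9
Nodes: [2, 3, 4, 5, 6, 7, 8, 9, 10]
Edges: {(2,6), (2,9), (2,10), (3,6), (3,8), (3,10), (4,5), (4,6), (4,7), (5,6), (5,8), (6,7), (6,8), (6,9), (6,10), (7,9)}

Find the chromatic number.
Clique number ω(G) = 3 (lower bound: χ ≥ ω).
The clique on [2, 6, 9] has size 3, forcing χ ≥ 3, and the coloring below uses 3 colors, so χ(G) = 3.
A valid 3-coloring: color 1: [6]; color 2: [2, 3, 5, 7]; color 3: [4, 8, 9, 10].

χ(G) = 3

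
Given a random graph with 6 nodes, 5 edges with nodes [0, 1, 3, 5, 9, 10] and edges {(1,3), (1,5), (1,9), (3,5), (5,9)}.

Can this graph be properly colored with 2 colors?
No, G is not 2-colorable

The clique on vertices [1, 5, 9] has size 3 > 2, so it alone needs 3 colors.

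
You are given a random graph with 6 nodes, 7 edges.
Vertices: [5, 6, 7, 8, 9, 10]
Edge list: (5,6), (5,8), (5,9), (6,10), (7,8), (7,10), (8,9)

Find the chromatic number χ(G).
Clique number ω(G) = 3 (lower bound: χ ≥ ω).
The clique on [5, 8, 9] has size 3, forcing χ ≥ 3, and the coloring below uses 3 colors, so χ(G) = 3.
A valid 3-coloring: color 1: [5, 7]; color 2: [6, 8]; color 3: [9, 10].

χ(G) = 3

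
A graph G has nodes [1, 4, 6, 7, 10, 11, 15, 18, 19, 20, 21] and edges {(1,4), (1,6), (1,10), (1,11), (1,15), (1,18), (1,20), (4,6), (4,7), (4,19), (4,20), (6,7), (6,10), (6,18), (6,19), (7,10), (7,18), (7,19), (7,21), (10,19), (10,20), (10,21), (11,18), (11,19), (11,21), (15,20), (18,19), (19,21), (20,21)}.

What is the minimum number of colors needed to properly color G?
Clique number ω(G) = 4 (lower bound: χ ≥ ω).
The clique on [7, 10, 19, 21] has size 4, forcing χ ≥ 4, and the coloring below uses 4 colors, so χ(G) = 4.
A valid 4-coloring: color 1: [1, 19]; color 2: [4, 10, 15, 18]; color 3: [6, 21]; color 4: [7, 11, 20].

χ(G) = 4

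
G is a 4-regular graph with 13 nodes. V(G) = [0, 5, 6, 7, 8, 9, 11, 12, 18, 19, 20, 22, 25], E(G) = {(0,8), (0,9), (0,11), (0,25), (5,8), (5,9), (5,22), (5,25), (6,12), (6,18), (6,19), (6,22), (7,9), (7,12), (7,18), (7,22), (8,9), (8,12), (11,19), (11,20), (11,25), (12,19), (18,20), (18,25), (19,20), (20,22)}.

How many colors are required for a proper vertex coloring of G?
Clique number ω(G) = 3 (lower bound: χ ≥ ω).
The clique on [0, 8, 9] has size 3, forcing χ ≥ 3, and the coloring below uses 3 colors, so χ(G) = 3.
A valid 3-coloring: color 1: [6, 7, 8, 20, 25]; color 2: [0, 5, 18, 19]; color 3: [9, 11, 12, 22].

χ(G) = 3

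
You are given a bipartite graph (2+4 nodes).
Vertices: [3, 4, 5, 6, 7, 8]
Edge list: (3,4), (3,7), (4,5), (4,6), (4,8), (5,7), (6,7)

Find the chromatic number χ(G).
χ(G) = 2

Clique number ω(G) = 2 (lower bound: χ ≥ ω).
The graph is bipartite (no odd cycle), so 2 colors suffice: χ(G) = 2.
A valid 2-coloring: color 1: [4, 7]; color 2: [3, 5, 6, 8].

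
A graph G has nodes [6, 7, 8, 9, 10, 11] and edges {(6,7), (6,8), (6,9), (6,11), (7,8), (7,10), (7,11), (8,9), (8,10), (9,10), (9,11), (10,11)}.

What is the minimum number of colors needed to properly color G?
χ(G) = 3

Clique number ω(G) = 3 (lower bound: χ ≥ ω).
The clique on [8, 9, 10] has size 3, forcing χ ≥ 3, and the coloring below uses 3 colors, so χ(G) = 3.
A valid 3-coloring: color 1: [7, 9]; color 2: [8, 11]; color 3: [6, 10].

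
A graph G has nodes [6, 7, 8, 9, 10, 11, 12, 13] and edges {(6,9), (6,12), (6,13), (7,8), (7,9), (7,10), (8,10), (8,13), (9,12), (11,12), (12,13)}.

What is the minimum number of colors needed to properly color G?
χ(G) = 3

Clique number ω(G) = 3 (lower bound: χ ≥ ω).
The clique on [7, 8, 10] has size 3, forcing χ ≥ 3, and the coloring below uses 3 colors, so χ(G) = 3.
A valid 3-coloring: color 1: [8, 12]; color 2: [9, 10, 11, 13]; color 3: [6, 7].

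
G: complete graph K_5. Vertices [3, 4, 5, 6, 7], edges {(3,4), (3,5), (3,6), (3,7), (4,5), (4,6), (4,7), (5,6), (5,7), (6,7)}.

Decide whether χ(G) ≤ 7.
A valid 7-coloring: color 1: [3]; color 2: [4]; color 3: [7]; color 4: [5]; color 5: [6].
(χ(G) = 5 ≤ 7.)

Yes, G is 7-colorable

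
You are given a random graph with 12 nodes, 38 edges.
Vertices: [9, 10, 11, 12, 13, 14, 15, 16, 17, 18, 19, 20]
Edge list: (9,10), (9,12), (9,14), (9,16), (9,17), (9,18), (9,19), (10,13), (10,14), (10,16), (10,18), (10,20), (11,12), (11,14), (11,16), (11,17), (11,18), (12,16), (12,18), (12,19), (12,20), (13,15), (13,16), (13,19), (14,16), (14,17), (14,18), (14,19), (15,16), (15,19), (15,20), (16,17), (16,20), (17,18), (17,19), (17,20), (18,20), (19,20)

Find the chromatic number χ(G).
χ(G) = 4

Clique number ω(G) = 4 (lower bound: χ ≥ ω).
The clique on [9, 14, 16, 17] has size 4, forcing χ ≥ 4, and the coloring below uses 4 colors, so χ(G) = 4.
A valid 4-coloring: color 1: [16, 18, 19]; color 2: [13, 14, 20]; color 3: [10, 12, 15, 17]; color 4: [9, 11].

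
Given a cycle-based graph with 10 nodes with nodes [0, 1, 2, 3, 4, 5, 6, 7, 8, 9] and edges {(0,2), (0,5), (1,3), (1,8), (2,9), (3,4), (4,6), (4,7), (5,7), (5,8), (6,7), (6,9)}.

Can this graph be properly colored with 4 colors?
Yes, G is 4-colorable

A valid 4-coloring: color 1: [2, 3, 5, 6]; color 2: [0, 1, 7, 9]; color 3: [4, 8].
(χ(G) = 3 ≤ 4.)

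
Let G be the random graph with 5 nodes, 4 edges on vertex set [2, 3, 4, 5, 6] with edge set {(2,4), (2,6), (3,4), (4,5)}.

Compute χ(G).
Clique number ω(G) = 2 (lower bound: χ ≥ ω).
The graph is bipartite (no odd cycle), so 2 colors suffice: χ(G) = 2.
A valid 2-coloring: color 1: [4, 6]; color 2: [2, 3, 5].

χ(G) = 2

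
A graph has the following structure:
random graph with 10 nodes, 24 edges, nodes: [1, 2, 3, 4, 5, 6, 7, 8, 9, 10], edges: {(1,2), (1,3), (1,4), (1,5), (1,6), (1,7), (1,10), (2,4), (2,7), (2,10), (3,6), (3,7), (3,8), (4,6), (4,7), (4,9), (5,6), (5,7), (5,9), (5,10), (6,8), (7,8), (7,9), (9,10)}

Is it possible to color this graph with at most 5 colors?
A valid 5-coloring: color 1: [6, 7, 10]; color 2: [1, 8, 9]; color 3: [3, 4, 5]; color 4: [2].
(χ(G) = 4 ≤ 5.)

Yes, G is 5-colorable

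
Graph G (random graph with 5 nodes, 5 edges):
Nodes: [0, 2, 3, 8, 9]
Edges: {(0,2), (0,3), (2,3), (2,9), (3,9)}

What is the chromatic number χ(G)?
χ(G) = 3

Clique number ω(G) = 3 (lower bound: χ ≥ ω).
The clique on [0, 2, 3] has size 3, forcing χ ≥ 3, and the coloring below uses 3 colors, so χ(G) = 3.
A valid 3-coloring: color 1: [3, 8]; color 2: [2]; color 3: [0, 9].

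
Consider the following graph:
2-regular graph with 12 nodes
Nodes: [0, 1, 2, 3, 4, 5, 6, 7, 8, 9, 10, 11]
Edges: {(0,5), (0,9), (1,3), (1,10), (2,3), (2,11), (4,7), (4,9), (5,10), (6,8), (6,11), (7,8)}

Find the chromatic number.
Clique number ω(G) = 2 (lower bound: χ ≥ ω).
The graph is bipartite (no odd cycle), so 2 colors suffice: χ(G) = 2.
A valid 2-coloring: color 1: [1, 2, 5, 6, 7, 9]; color 2: [0, 3, 4, 8, 10, 11].

χ(G) = 2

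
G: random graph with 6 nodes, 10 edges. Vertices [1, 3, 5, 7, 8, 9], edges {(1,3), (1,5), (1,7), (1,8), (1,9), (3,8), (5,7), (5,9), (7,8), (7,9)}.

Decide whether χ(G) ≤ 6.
Yes, G is 6-colorable

A valid 6-coloring: color 1: [1]; color 2: [3, 7]; color 3: [8, 9]; color 4: [5].
(χ(G) = 4 ≤ 6.)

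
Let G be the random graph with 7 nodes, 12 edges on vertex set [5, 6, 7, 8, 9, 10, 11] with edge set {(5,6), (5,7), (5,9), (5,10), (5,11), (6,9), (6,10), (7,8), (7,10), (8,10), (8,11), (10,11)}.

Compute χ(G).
χ(G) = 3

Clique number ω(G) = 3 (lower bound: χ ≥ ω).
The clique on [8, 10, 11] has size 3, forcing χ ≥ 3, and the coloring below uses 3 colors, so χ(G) = 3.
A valid 3-coloring: color 1: [9, 10]; color 2: [5, 8]; color 3: [6, 7, 11].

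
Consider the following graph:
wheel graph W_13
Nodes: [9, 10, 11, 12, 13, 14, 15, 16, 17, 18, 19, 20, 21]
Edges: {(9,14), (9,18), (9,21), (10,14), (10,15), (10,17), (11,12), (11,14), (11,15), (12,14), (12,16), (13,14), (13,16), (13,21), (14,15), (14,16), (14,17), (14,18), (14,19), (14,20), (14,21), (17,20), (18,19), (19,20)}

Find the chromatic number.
χ(G) = 3

Clique number ω(G) = 3 (lower bound: χ ≥ ω).
The clique on [9, 14, 18] has size 3, forcing χ ≥ 3, and the coloring below uses 3 colors, so χ(G) = 3.
A valid 3-coloring: color 1: [14]; color 2: [9, 12, 13, 15, 17, 19]; color 3: [10, 11, 16, 18, 20, 21].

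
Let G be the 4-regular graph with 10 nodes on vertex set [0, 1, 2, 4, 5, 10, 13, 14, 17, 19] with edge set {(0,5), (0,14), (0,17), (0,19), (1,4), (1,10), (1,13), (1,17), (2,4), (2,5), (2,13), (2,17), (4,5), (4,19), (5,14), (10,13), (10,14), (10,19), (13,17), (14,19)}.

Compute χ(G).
χ(G) = 4

Clique number ω(G) = 3 (lower bound: χ ≥ ω).
Suppose a proper 3-coloring c exists. The clique [0, 5, 14] takes 3 distinct colors; by symmetry let c(0) = 1, c(5) = 2, c(14) = 3.
- Vertex 19: neighbors [0, 14] already have colors [1, 3] ⇒ c(19) = 2.
- Vertex 10: neighbors [19, 14] already have colors [2, 3] ⇒ c(10) = 1.
- Vertex 1: neighbors [10] already have colors [1]; try each remaining color.
- Case c(1) = 2:
  - Vertex 13: neighbors [10, 1] already have colors [1, 2] ⇒ c(13) = 3.
  - Vertex 17: neighbors [0, 1, 13] already have colors [1, 2, 3] — all 3 colors blocked. Contradiction.
- Case c(1) = 3:
  - Vertex 13: neighbors [10, 1] already have colors [1, 3] ⇒ c(13) = 2.
  - Vertex 17: neighbors [0, 13, 1] already have colors [1, 2, 3] — all 3 colors blocked. Contradiction.
Every case ends in a contradiction, so G has no proper 3-coloring (χ ≥ 4).
The coloring below uses 4 colors, so χ(G) = 4.
A valid 4-coloring: color 1: [1, 5, 19]; color 2: [4, 13, 14]; color 3: [0, 2, 10]; color 4: [17].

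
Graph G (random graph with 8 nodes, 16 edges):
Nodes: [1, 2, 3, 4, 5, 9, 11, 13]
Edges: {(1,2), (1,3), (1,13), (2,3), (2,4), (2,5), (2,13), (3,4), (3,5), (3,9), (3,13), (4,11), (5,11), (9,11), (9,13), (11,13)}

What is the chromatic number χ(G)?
χ(G) = 4

Clique number ω(G) = 4 (lower bound: χ ≥ ω).
The clique on [1, 2, 3, 13] has size 4, forcing χ ≥ 4, and the coloring below uses 4 colors, so χ(G) = 4.
A valid 4-coloring: color 1: [3, 11]; color 2: [4, 5, 13]; color 3: [2, 9]; color 4: [1].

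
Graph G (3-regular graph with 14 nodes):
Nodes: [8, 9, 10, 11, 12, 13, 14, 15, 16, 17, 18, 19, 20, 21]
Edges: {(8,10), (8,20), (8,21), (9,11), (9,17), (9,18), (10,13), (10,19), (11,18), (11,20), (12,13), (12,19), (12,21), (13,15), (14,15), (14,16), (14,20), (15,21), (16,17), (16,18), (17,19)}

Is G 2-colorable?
The clique on vertices [9, 11, 18] has size 3 > 2, so it alone needs 3 colors.

No, G is not 2-colorable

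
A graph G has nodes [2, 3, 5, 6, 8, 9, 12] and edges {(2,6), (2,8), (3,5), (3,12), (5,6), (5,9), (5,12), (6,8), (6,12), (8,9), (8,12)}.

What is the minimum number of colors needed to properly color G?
χ(G) = 3

Clique number ω(G) = 3 (lower bound: χ ≥ ω).
The clique on [2, 6, 8] has size 3, forcing χ ≥ 3, and the coloring below uses 3 colors, so χ(G) = 3.
A valid 3-coloring: color 1: [5, 8]; color 2: [2, 9, 12]; color 3: [3, 6].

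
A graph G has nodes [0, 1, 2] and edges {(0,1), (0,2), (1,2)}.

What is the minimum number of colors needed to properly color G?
χ(G) = 3

Clique number ω(G) = 3 (lower bound: χ ≥ ω).
The clique on [0, 1, 2] has size 3, forcing χ ≥ 3, and the coloring below uses 3 colors, so χ(G) = 3.
A valid 3-coloring: color 1: [2]; color 2: [1]; color 3: [0].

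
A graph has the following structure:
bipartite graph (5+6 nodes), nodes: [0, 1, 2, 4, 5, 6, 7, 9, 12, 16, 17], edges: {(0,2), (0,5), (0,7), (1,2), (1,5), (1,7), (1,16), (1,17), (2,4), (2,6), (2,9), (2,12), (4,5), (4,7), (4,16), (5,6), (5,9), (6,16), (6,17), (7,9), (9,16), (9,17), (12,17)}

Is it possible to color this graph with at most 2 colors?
A valid 2-coloring: color 1: [2, 5, 7, 16, 17]; color 2: [0, 1, 4, 6, 9, 12].
(χ(G) = 2 ≤ 2.)

Yes, G is 2-colorable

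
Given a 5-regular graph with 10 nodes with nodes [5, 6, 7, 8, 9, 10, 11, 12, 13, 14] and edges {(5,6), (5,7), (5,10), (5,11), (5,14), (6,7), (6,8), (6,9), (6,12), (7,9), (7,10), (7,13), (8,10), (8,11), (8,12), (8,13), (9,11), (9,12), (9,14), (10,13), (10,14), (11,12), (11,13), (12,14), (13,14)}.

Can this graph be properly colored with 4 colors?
Yes, G is 4-colorable

A valid 4-coloring: color 1: [6, 10, 11]; color 2: [5, 9, 13]; color 3: [7, 8, 14]; color 4: [12].
(χ(G) = 4 ≤ 4.)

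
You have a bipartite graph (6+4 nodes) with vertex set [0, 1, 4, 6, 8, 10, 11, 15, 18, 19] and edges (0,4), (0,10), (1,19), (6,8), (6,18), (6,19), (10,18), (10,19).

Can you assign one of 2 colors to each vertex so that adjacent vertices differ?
Yes, G is 2-colorable

A valid 2-coloring: color 1: [0, 8, 11, 15, 18, 19]; color 2: [1, 4, 6, 10].
(χ(G) = 2 ≤ 2.)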